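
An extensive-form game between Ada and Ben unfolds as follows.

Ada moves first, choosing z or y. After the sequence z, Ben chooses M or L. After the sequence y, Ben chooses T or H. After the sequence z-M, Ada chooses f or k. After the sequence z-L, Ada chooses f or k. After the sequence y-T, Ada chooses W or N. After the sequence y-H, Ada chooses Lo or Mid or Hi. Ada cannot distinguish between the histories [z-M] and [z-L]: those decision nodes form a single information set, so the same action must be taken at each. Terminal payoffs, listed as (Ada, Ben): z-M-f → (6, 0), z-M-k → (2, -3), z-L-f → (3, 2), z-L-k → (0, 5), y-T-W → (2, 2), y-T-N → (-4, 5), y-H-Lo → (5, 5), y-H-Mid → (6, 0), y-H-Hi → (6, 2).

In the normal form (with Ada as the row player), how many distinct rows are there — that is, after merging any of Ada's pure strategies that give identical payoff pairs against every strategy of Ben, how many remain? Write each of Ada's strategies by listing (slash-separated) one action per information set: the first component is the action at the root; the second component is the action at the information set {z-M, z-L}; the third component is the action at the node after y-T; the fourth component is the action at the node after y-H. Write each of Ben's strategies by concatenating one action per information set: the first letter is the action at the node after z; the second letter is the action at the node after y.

Ada has 24 pure strategies: z/f/W/Lo, z/f/W/Mid, z/f/W/Hi, z/f/N/Lo, z/f/N/Mid, z/f/N/Hi, z/k/W/Lo, z/k/W/Mid, z/k/W/Hi, z/k/N/Lo, z/k/N/Mid, z/k/N/Hi, y/f/W/Lo, y/f/W/Mid, y/f/W/Hi, y/f/N/Lo, y/f/N/Mid, y/f/N/Hi, y/k/W/Lo, y/k/W/Mid, y/k/W/Hi, y/k/N/Lo, y/k/N/Mid, y/k/N/Hi. Columns: MT, MH, LT, LH.
{z/f/W/Lo, z/f/W/Mid, z/f/W/Hi, z/f/N/Lo, z/f/N/Mid, z/f/N/Hi} → row (6,0) (6,0) (3,2) (3,2)
{z/k/W/Lo, z/k/W/Mid, z/k/W/Hi, z/k/N/Lo, z/k/N/Mid, z/k/N/Hi} → row (2,-3) (2,-3) (0,5) (0,5)
{y/f/W/Lo, y/k/W/Lo} → row (2,2) (5,5) (2,2) (5,5)
{y/f/W/Mid, y/k/W/Mid} → row (2,2) (6,0) (2,2) (6,0)
{y/f/W/Hi, y/k/W/Hi} → row (2,2) (6,2) (2,2) (6,2)
{y/f/N/Lo, y/k/N/Lo} → row (-4,5) (5,5) (-4,5) (5,5)
{y/f/N/Mid, y/k/N/Mid} → row (-4,5) (6,0) (-4,5) (6,0)
{y/f/N/Hi, y/k/N/Hi} → row (-4,5) (6,2) (-4,5) (6,2)
That's 8 distinct rows out of 24 strategies.

8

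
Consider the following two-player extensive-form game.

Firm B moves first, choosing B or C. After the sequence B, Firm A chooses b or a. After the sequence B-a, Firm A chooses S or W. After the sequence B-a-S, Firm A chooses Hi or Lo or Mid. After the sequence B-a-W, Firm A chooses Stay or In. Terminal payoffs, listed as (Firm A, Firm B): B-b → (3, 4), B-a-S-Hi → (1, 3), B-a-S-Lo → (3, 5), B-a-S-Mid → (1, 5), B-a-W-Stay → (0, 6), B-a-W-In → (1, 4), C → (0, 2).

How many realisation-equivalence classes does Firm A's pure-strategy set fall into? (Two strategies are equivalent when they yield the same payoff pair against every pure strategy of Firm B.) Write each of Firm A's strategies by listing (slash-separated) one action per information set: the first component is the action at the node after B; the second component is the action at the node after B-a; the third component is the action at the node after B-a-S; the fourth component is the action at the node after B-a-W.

Firm A has 24 pure strategies: b/S/Hi/Stay, b/S/Hi/In, b/S/Lo/Stay, b/S/Lo/In, b/S/Mid/Stay, b/S/Mid/In, b/W/Hi/Stay, b/W/Hi/In, b/W/Lo/Stay, b/W/Lo/In, b/W/Mid/Stay, b/W/Mid/In, a/S/Hi/Stay, a/S/Hi/In, a/S/Lo/Stay, a/S/Lo/In, a/S/Mid/Stay, a/S/Mid/In, a/W/Hi/Stay, a/W/Hi/In, a/W/Lo/Stay, a/W/Lo/In, a/W/Mid/Stay, a/W/Mid/In. Columns: B, C.
{b/S/Hi/Stay, b/S/Hi/In, b/S/Lo/Stay, b/S/Lo/In, b/S/Mid/Stay, b/S/Mid/In, b/W/Hi/Stay, b/W/Hi/In, b/W/Lo/Stay, b/W/Lo/In, b/W/Mid/Stay, b/W/Mid/In} → row (3,4) (0,2)
{a/S/Hi/Stay, a/S/Hi/In} → row (1,3) (0,2)
{a/S/Lo/Stay, a/S/Lo/In} → row (3,5) (0,2)
{a/S/Mid/Stay, a/S/Mid/In} → row (1,5) (0,2)
{a/W/Hi/Stay, a/W/Lo/Stay, a/W/Mid/Stay} → row (0,6) (0,2)
{a/W/Hi/In, a/W/Lo/In, a/W/Mid/In} → row (1,4) (0,2)
That's 6 distinct rows out of 24 strategies.

6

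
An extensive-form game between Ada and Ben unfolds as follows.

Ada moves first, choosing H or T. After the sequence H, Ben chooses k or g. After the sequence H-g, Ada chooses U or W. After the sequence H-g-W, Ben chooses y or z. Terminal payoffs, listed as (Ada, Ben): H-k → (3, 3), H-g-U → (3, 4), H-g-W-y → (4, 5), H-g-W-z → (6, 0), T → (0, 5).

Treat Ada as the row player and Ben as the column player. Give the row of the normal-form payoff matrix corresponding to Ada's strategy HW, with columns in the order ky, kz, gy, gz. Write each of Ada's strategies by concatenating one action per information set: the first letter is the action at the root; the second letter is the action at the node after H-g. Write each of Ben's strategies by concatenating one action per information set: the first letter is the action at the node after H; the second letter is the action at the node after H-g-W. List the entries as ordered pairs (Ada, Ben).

vs ky: Ada plays H → Ben plays k at [H] → (3, 3)
vs kz: Ada plays H → Ben plays k at [H] → (3, 3)
vs gy: Ada plays H → Ben plays g at [H] → Ada plays W at [H-g] → Ben plays y at [H-g-W] → (4, 5)
vs gz: Ada plays H → Ben plays g at [H] → Ada plays W at [H-g] → Ben plays z at [H-g-W] → (6, 0)

(3,3) (3,3) (4,5) (6,0)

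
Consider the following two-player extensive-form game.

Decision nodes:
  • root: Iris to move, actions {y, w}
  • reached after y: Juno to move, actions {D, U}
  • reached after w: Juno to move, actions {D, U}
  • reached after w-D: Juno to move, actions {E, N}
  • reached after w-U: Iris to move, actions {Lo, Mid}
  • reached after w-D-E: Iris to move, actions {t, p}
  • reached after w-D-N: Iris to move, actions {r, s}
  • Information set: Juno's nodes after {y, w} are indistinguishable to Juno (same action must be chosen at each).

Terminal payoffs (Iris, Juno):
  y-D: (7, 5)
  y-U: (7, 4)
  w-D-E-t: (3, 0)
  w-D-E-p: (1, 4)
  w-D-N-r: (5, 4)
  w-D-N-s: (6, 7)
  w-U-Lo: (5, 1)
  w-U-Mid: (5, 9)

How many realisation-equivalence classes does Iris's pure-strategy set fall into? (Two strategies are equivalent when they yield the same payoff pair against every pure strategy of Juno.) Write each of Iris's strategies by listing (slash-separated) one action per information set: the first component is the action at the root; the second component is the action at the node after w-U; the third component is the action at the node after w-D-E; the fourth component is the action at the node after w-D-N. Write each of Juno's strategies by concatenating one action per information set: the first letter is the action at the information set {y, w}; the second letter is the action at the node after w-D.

Iris has 16 pure strategies: y/Lo/t/r, y/Lo/t/s, y/Lo/p/r, y/Lo/p/s, y/Mid/t/r, y/Mid/t/s, y/Mid/p/r, y/Mid/p/s, w/Lo/t/r, w/Lo/t/s, w/Lo/p/r, w/Lo/p/s, w/Mid/t/r, w/Mid/t/s, w/Mid/p/r, w/Mid/p/s. Columns: DE, DN, UE, UN.
{y/Lo/t/r, y/Lo/t/s, y/Lo/p/r, y/Lo/p/s, y/Mid/t/r, y/Mid/t/s, y/Mid/p/r, y/Mid/p/s} → row (7,5) (7,5) (7,4) (7,4)
{w/Lo/t/r} → row (3,0) (5,4) (5,1) (5,1)
{w/Lo/t/s} → row (3,0) (6,7) (5,1) (5,1)
{w/Lo/p/r} → row (1,4) (5,4) (5,1) (5,1)
{w/Lo/p/s} → row (1,4) (6,7) (5,1) (5,1)
{w/Mid/t/r} → row (3,0) (5,4) (5,9) (5,9)
{w/Mid/t/s} → row (3,0) (6,7) (5,9) (5,9)
{w/Mid/p/r} → row (1,4) (5,4) (5,9) (5,9)
{w/Mid/p/s} → row (1,4) (6,7) (5,9) (5,9)
That's 9 distinct rows out of 16 strategies.

9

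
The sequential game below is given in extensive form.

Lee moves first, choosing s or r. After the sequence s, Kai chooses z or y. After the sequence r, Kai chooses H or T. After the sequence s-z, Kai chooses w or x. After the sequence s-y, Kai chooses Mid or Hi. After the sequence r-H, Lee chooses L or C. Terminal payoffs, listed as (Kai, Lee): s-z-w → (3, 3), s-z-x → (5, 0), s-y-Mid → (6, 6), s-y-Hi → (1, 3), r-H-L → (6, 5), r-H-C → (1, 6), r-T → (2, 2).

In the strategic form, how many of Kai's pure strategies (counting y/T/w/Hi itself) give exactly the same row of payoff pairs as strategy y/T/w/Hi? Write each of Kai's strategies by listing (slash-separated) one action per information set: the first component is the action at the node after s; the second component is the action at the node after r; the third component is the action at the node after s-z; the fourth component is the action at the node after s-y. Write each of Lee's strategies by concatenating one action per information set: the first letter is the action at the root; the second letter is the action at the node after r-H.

2

Row for y/T/w/Hi (columns sL, sC, rL, rC): (1,3) (1,3) (2,2) (2,2).
Under y/T/w/Hi, Kai's choice at the node after s-z can never be reached regardless of what Lee does, so varying those choices leaves every outcome unchanged.
Holding the reachable choices fixed and varying the unreachable one freely already gives 2 equivalent strategies.
No other strategy reproduces this row, so those 2 are the full class: y/T/w/Hi, y/T/x/Hi.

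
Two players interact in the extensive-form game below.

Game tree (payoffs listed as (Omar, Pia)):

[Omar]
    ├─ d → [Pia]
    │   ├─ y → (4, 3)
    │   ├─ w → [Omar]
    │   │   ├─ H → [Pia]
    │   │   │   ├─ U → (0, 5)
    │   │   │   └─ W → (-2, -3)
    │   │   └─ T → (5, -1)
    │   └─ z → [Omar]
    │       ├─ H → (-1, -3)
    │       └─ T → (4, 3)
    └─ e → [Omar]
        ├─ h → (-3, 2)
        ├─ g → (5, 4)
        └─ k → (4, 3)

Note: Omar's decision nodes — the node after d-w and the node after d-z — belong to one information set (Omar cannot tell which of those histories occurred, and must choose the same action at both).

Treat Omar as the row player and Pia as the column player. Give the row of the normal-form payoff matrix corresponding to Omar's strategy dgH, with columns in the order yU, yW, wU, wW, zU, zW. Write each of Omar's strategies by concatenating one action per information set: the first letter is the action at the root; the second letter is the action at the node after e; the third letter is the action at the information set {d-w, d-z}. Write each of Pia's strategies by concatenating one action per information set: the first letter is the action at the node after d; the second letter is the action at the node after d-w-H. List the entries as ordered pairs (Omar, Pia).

vs yU: Omar plays d → Pia plays y at [d] → (4, 3)
vs yW: Omar plays d → Pia plays y at [d] → (4, 3)
vs wU: Omar plays d → Pia plays w at [d] → Omar plays H at [d-w] → Pia plays U at [d-w-H] → (0, 5)
vs wW: Omar plays d → Pia plays w at [d] → Omar plays H at [d-w] → Pia plays W at [d-w-H] → (-2, -3)
vs zU: Omar plays d → Pia plays z at [d] → Omar plays H at [d-z] → (-1, -3)
vs zW: Omar plays d → Pia plays z at [d] → Omar plays H at [d-z] → (-1, -3)

(4,3) (4,3) (0,5) (-2,-3) (-1,-3) (-1,-3)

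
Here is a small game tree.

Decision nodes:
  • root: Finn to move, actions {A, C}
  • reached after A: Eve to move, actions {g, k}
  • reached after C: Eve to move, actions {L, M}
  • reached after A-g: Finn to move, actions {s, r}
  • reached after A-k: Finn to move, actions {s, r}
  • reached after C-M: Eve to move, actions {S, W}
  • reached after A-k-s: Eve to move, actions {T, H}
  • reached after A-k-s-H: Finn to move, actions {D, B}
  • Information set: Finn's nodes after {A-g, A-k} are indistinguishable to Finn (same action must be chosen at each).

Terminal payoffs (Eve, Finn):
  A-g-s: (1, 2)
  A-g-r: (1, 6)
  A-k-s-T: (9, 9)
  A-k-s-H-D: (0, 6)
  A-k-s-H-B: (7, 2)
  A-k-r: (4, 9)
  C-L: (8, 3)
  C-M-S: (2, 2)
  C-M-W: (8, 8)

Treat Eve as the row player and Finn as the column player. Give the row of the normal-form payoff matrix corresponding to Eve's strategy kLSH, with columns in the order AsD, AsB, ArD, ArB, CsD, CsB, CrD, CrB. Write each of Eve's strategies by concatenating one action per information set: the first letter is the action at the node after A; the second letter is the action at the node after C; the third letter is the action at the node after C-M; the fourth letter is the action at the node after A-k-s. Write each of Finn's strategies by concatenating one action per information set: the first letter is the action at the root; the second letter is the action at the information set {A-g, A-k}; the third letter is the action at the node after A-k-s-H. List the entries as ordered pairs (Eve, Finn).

(0,6) (7,2) (4,9) (4,9) (8,3) (8,3) (8,3) (8,3)

vs AsD: Finn plays A → Eve plays k at [A] → Finn plays s at [A-k] → Eve plays H at [A-k-s] → Finn plays D at [A-k-s-H] → (0, 6)
vs AsB: Finn plays A → Eve plays k at [A] → Finn plays s at [A-k] → Eve plays H at [A-k-s] → Finn plays B at [A-k-s-H] → (7, 2)
vs ArD: Finn plays A → Eve plays k at [A] → Finn plays r at [A-k] → (4, 9)
vs ArB: Finn plays A → Eve plays k at [A] → Finn plays r at [A-k] → (4, 9)
vs CsD: Finn plays C → Eve plays L at [C] → (8, 3)
vs CsB: Finn plays C → Eve plays L at [C] → (8, 3)
vs CrD: Finn plays C → Eve plays L at [C] → (8, 3)
vs CrB: Finn plays C → Eve plays L at [C] → (8, 3)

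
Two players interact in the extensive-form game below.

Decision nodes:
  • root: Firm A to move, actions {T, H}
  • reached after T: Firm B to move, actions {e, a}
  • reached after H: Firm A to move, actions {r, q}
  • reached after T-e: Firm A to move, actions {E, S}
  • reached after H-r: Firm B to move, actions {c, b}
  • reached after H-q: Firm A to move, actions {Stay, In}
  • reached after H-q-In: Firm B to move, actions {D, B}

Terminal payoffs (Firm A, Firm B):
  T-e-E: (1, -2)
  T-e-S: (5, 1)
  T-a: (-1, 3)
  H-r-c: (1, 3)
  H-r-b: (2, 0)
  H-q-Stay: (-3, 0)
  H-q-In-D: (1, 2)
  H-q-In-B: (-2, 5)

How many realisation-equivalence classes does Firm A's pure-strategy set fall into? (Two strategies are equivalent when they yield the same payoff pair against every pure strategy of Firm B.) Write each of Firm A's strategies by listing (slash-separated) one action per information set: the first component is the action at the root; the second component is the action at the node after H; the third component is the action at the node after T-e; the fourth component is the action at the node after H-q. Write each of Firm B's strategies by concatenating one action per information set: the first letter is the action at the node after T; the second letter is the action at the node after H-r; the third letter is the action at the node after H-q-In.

5

Firm A has 16 pure strategies: T/r/E/Stay, T/r/E/In, T/r/S/Stay, T/r/S/In, T/q/E/Stay, T/q/E/In, T/q/S/Stay, T/q/S/In, H/r/E/Stay, H/r/E/In, H/r/S/Stay, H/r/S/In, H/q/E/Stay, H/q/E/In, H/q/S/Stay, H/q/S/In. Columns: ecD, ecB, ebD, ebB, acD, acB, abD, abB.
{T/r/E/Stay, T/r/E/In, T/q/E/Stay, T/q/E/In} → row (1,-2) (1,-2) (1,-2) (1,-2) (-1,3) (-1,3) (-1,3) (-1,3)
{T/r/S/Stay, T/r/S/In, T/q/S/Stay, T/q/S/In} → row (5,1) (5,1) (5,1) (5,1) (-1,3) (-1,3) (-1,3) (-1,3)
{H/r/E/Stay, H/r/E/In, H/r/S/Stay, H/r/S/In} → row (1,3) (1,3) (2,0) (2,0) (1,3) (1,3) (2,0) (2,0)
{H/q/E/Stay, H/q/S/Stay} → row (-3,0) (-3,0) (-3,0) (-3,0) (-3,0) (-3,0) (-3,0) (-3,0)
{H/q/E/In, H/q/S/In} → row (1,2) (-2,5) (1,2) (-2,5) (1,2) (-2,5) (1,2) (-2,5)
That's 5 distinct rows out of 16 strategies.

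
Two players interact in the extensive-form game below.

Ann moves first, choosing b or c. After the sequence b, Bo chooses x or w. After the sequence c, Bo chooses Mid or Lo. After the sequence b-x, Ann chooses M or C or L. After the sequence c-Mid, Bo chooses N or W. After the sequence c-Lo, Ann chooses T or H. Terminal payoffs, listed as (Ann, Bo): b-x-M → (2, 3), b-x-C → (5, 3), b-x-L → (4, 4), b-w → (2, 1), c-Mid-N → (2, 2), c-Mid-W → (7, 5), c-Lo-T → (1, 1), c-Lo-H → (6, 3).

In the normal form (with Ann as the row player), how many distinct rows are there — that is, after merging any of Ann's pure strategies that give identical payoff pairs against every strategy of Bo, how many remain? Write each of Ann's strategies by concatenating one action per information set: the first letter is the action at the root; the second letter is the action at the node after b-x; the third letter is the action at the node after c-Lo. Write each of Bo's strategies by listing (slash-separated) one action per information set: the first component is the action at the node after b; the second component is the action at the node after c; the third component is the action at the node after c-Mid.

5

Ann has 12 pure strategies: bMT, bMH, bCT, bCH, bLT, bLH, cMT, cMH, cCT, cCH, cLT, cLH. Columns: x/Mid/N, x/Mid/W, x/Lo/N, x/Lo/W, w/Mid/N, w/Mid/W, w/Lo/N, w/Lo/W.
{bMT, bMH} → row (2,3) (2,3) (2,3) (2,3) (2,1) (2,1) (2,1) (2,1)
{bCT, bCH} → row (5,3) (5,3) (5,3) (5,3) (2,1) (2,1) (2,1) (2,1)
{bLT, bLH} → row (4,4) (4,4) (4,4) (4,4) (2,1) (2,1) (2,1) (2,1)
{cMT, cCT, cLT} → row (2,2) (7,5) (1,1) (1,1) (2,2) (7,5) (1,1) (1,1)
{cMH, cCH, cLH} → row (2,2) (7,5) (6,3) (6,3) (2,2) (7,5) (6,3) (6,3)
That's 5 distinct rows out of 12 strategies.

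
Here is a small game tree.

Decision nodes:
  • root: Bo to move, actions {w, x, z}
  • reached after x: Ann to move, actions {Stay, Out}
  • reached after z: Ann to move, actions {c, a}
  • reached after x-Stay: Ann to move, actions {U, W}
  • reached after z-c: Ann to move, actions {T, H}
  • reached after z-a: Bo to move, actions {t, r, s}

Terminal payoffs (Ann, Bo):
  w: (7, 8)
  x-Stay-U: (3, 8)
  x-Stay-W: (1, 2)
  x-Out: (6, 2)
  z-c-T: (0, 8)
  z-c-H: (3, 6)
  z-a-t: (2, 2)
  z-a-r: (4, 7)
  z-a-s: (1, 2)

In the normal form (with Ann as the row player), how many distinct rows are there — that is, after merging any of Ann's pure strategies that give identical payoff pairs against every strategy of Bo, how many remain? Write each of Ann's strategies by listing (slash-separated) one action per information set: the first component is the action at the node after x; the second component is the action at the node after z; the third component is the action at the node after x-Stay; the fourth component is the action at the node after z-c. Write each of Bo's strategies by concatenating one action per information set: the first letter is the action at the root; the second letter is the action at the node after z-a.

Ann has 16 pure strategies: Stay/c/U/T, Stay/c/U/H, Stay/c/W/T, Stay/c/W/H, Stay/a/U/T, Stay/a/U/H, Stay/a/W/T, Stay/a/W/H, Out/c/U/T, Out/c/U/H, Out/c/W/T, Out/c/W/H, Out/a/U/T, Out/a/U/H, Out/a/W/T, Out/a/W/H. Columns: wt, wr, ws, xt, xr, xs, zt, zr, zs.
{Stay/c/U/T} → row (7,8) (7,8) (7,8) (3,8) (3,8) (3,8) (0,8) (0,8) (0,8)
{Stay/c/U/H} → row (7,8) (7,8) (7,8) (3,8) (3,8) (3,8) (3,6) (3,6) (3,6)
{Stay/c/W/T} → row (7,8) (7,8) (7,8) (1,2) (1,2) (1,2) (0,8) (0,8) (0,8)
{Stay/c/W/H} → row (7,8) (7,8) (7,8) (1,2) (1,2) (1,2) (3,6) (3,6) (3,6)
{Stay/a/U/T, Stay/a/U/H} → row (7,8) (7,8) (7,8) (3,8) (3,8) (3,8) (2,2) (4,7) (1,2)
{Stay/a/W/T, Stay/a/W/H} → row (7,8) (7,8) (7,8) (1,2) (1,2) (1,2) (2,2) (4,7) (1,2)
{Out/c/U/T, Out/c/W/T} → row (7,8) (7,8) (7,8) (6,2) (6,2) (6,2) (0,8) (0,8) (0,8)
{Out/c/U/H, Out/c/W/H} → row (7,8) (7,8) (7,8) (6,2) (6,2) (6,2) (3,6) (3,6) (3,6)
{Out/a/U/T, Out/a/U/H, Out/a/W/T, Out/a/W/H} → row (7,8) (7,8) (7,8) (6,2) (6,2) (6,2) (2,2) (4,7) (1,2)
That's 9 distinct rows out of 16 strategies.

9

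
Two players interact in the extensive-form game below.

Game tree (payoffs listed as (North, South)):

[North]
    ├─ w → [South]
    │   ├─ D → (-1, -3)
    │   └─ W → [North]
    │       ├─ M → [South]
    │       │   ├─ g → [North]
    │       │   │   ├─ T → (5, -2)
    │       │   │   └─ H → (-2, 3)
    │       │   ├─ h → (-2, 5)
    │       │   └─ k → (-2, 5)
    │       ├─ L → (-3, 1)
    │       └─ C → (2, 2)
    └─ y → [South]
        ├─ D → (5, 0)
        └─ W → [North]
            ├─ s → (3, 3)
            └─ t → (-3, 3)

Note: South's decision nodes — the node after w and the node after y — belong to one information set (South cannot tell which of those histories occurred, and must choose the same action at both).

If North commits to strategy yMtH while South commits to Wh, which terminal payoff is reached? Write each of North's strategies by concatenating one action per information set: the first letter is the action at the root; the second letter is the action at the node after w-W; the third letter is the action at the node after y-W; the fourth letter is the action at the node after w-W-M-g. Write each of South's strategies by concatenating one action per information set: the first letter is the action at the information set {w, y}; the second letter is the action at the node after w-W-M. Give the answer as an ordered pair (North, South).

(-3, 3)

Trace the play path from the root:
  North plays y
  South plays W at [y]
  North plays t at [y-W]
→ terminal payoff (-3, 3).
(North's choice at the node after w-W is never reached on this path, so it doesn't affect the outcome.)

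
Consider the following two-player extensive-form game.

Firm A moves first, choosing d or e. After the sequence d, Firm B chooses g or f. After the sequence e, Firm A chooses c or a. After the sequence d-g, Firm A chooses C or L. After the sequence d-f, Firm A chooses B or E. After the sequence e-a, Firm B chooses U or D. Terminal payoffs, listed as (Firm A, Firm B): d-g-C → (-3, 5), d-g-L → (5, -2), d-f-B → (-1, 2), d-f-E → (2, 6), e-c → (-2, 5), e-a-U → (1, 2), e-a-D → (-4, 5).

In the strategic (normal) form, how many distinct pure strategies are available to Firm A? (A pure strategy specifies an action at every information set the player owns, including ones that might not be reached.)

Firm A owns the root with actions {d, e} — two choices.
Firm A owns the node after e with actions {c, a} — two choices.
Firm A owns the node after d-g with actions {C, L} — two choices.
Firm A owns the node after d-f with actions {B, E} — two choices.
A pure strategy fixes one action at each information set independently, so the count is the product 2 × 2 × 2 × 2 = 16.
(For reference, Firm B has 4 pure strategies, giving a 16×4 normal-form matrix.)

16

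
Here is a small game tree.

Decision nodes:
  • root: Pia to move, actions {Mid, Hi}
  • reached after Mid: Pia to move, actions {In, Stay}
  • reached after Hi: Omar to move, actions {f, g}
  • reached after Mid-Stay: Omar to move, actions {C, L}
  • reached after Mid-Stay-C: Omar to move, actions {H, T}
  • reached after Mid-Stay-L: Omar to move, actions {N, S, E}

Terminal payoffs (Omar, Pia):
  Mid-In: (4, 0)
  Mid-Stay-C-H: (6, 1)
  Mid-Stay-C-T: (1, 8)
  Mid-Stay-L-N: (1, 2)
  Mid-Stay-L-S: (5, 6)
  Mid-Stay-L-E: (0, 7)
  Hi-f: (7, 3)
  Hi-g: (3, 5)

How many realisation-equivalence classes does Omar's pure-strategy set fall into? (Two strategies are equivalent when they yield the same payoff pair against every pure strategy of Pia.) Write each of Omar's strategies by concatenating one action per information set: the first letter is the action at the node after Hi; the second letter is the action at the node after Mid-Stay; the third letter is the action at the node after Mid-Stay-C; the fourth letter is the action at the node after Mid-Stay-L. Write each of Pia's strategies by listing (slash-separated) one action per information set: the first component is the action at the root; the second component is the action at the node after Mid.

Omar has 24 pure strategies: fCHN, fCHS, fCHE, fCTN, fCTS, fCTE, fLHN, fLHS, fLHE, fLTN, fLTS, fLTE, gCHN, gCHS, gCHE, gCTN, gCTS, gCTE, gLHN, gLHS, gLHE, gLTN, gLTS, gLTE. Columns: Mid/In, Mid/Stay, Hi/In, Hi/Stay.
{fCHN, fCHS, fCHE} → row (4,0) (6,1) (7,3) (7,3)
{fCTN, fCTS, fCTE} → row (4,0) (1,8) (7,3) (7,3)
{fLHN, fLTN} → row (4,0) (1,2) (7,3) (7,3)
{fLHS, fLTS} → row (4,0) (5,6) (7,3) (7,3)
{fLHE, fLTE} → row (4,0) (0,7) (7,3) (7,3)
{gCHN, gCHS, gCHE} → row (4,0) (6,1) (3,5) (3,5)
{gCTN, gCTS, gCTE} → row (4,0) (1,8) (3,5) (3,5)
{gLHN, gLTN} → row (4,0) (1,2) (3,5) (3,5)
{gLHS, gLTS} → row (4,0) (5,6) (3,5) (3,5)
{gLHE, gLTE} → row (4,0) (0,7) (3,5) (3,5)
That's 10 distinct rows out of 24 strategies.

10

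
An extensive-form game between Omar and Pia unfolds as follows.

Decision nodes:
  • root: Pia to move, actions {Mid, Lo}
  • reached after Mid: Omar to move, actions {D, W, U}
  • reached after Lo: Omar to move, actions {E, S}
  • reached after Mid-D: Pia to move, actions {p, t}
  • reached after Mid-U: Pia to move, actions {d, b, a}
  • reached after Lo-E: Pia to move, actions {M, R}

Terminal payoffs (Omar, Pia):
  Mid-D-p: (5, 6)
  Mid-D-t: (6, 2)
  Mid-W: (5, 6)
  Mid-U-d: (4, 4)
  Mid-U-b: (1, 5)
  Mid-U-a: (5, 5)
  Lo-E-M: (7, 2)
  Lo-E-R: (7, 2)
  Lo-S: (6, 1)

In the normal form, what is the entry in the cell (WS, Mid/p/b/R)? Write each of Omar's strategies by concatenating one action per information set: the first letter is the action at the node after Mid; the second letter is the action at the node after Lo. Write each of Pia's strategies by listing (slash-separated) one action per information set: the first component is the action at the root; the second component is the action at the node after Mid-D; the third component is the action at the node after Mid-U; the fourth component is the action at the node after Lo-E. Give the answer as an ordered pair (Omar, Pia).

(5, 6)

Trace the play path from the root:
  Pia plays Mid
  Omar plays W at [Mid]
→ terminal payoff (5, 6).
(Omar's choice at the node after Lo is never reached on this path, so it doesn't affect the outcome.)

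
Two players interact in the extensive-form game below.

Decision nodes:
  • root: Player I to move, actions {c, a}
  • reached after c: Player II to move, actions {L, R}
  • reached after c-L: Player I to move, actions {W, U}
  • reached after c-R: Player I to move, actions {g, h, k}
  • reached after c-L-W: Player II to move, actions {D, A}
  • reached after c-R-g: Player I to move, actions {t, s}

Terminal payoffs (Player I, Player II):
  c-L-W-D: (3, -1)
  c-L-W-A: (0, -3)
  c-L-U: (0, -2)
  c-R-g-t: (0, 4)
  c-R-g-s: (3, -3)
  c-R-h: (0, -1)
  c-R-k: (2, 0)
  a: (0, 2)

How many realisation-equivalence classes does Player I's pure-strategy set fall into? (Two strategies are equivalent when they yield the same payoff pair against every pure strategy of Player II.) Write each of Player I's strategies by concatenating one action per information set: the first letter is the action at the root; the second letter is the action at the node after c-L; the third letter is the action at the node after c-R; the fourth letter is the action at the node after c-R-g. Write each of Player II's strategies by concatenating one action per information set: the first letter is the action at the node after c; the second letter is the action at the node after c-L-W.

Player I has 24 pure strategies: cWgt, cWgs, cWht, cWhs, cWkt, cWks, cUgt, cUgs, cUht, cUhs, cUkt, cUks, aWgt, aWgs, aWht, aWhs, aWkt, aWks, aUgt, aUgs, aUht, aUhs, aUkt, aUks. Columns: LD, LA, RD, RA.
{cWgt} → row (3,-1) (0,-3) (0,4) (0,4)
{cWgs} → row (3,-1) (0,-3) (3,-3) (3,-3)
{cWht, cWhs} → row (3,-1) (0,-3) (0,-1) (0,-1)
{cWkt, cWks} → row (3,-1) (0,-3) (2,0) (2,0)
{cUgt} → row (0,-2) (0,-2) (0,4) (0,4)
{cUgs} → row (0,-2) (0,-2) (3,-3) (3,-3)
{cUht, cUhs} → row (0,-2) (0,-2) (0,-1) (0,-1)
{cUkt, cUks} → row (0,-2) (0,-2) (2,0) (2,0)
{aWgt, aWgs, aWht, aWhs, aWkt, aWks, aUgt, aUgs, aUht, aUhs, aUkt, aUks} → row (0,2) (0,2) (0,2) (0,2)
That's 9 distinct rows out of 24 strategies.

9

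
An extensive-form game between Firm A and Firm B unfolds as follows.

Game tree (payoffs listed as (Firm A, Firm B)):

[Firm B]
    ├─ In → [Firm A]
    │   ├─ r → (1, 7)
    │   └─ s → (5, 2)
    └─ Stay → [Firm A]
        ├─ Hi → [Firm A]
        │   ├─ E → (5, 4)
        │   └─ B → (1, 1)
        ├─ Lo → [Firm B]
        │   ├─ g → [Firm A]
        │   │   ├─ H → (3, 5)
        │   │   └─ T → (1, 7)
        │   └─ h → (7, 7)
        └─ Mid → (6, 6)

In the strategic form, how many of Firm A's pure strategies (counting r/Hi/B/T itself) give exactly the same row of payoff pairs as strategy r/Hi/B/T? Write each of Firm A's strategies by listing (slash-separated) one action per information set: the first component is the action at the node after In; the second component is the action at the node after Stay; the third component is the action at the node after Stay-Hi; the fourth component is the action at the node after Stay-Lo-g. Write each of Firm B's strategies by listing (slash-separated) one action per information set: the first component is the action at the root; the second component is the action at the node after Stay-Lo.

2

Row for r/Hi/B/T (columns In/g, In/h, Stay/g, Stay/h): (1,7) (1,7) (1,1) (1,1).
Under r/Hi/B/T, Firm A's choice at the node after Stay-Lo-g can never be reached regardless of what Firm B does, so varying those choices leaves every outcome unchanged.
Holding the reachable choices fixed and varying the unreachable one freely already gives 2 equivalent strategies.
No other strategy reproduces this row, so those 2 are the full class: r/Hi/B/H, r/Hi/B/T.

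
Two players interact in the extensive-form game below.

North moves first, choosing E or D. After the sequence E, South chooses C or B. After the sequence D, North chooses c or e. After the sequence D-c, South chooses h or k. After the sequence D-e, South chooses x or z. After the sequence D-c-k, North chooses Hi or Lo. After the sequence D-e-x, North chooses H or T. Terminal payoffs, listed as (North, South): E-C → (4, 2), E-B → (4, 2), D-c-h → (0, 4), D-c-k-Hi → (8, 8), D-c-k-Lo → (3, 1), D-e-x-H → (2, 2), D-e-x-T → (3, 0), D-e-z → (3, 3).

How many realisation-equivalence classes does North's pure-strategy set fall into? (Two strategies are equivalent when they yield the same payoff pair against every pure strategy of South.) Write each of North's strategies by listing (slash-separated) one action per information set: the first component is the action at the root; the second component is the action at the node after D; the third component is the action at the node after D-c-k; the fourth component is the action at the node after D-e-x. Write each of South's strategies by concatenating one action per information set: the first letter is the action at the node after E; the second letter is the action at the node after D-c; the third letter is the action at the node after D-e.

5

North has 16 pure strategies: E/c/Hi/H, E/c/Hi/T, E/c/Lo/H, E/c/Lo/T, E/e/Hi/H, E/e/Hi/T, E/e/Lo/H, E/e/Lo/T, D/c/Hi/H, D/c/Hi/T, D/c/Lo/H, D/c/Lo/T, D/e/Hi/H, D/e/Hi/T, D/e/Lo/H, D/e/Lo/T. Columns: Chx, Chz, Ckx, Ckz, Bhx, Bhz, Bkx, Bkz.
{E/c/Hi/H, E/c/Hi/T, E/c/Lo/H, E/c/Lo/T, E/e/Hi/H, E/e/Hi/T, E/e/Lo/H, E/e/Lo/T} → row (4,2) (4,2) (4,2) (4,2) (4,2) (4,2) (4,2) (4,2)
{D/c/Hi/H, D/c/Hi/T} → row (0,4) (0,4) (8,8) (8,8) (0,4) (0,4) (8,8) (8,8)
{D/c/Lo/H, D/c/Lo/T} → row (0,4) (0,4) (3,1) (3,1) (0,4) (0,4) (3,1) (3,1)
{D/e/Hi/H, D/e/Lo/H} → row (2,2) (3,3) (2,2) (3,3) (2,2) (3,3) (2,2) (3,3)
{D/e/Hi/T, D/e/Lo/T} → row (3,0) (3,3) (3,0) (3,3) (3,0) (3,3) (3,0) (3,3)
That's 5 distinct rows out of 16 strategies.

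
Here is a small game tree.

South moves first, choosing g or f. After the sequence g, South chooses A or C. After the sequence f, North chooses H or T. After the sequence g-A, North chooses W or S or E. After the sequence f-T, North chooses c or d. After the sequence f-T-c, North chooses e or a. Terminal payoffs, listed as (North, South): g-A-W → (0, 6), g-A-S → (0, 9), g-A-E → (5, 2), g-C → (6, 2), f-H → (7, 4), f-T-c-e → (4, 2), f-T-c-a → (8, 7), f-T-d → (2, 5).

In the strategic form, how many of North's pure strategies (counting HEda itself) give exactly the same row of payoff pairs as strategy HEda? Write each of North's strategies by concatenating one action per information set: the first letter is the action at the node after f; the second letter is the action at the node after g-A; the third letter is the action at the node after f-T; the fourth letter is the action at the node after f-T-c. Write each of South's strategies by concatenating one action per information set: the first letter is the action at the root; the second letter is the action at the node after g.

Row for HEda (columns gA, gC, fA, fC): (5,2) (6,2) (7,4) (7,4).
Under HEda, North's choice at the node after f-T and at the node after f-T-c can never be reached regardless of what South does, so varying those choices leaves every outcome unchanged.
Holding the reachable choices fixed and varying the unreachable ones freely already gives 2 × 2 = 4 equivalent strategies.
No other strategy reproduces this row, so those 4 are the full class: HEce, HEca, HEde, HEda.

4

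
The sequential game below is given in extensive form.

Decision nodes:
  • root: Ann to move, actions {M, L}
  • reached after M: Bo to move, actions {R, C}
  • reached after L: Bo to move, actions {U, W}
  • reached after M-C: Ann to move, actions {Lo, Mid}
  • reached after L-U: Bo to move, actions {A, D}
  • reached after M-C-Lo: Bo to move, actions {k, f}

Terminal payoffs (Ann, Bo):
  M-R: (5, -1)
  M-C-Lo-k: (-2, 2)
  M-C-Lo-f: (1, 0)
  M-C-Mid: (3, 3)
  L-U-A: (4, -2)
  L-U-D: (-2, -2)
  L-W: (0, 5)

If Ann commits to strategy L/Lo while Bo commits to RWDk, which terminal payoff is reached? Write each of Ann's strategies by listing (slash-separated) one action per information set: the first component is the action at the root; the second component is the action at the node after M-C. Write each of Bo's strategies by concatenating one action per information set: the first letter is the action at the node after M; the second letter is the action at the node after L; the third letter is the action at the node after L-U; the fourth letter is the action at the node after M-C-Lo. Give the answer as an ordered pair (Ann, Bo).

Trace the play path from the root:
  Ann plays L
  Bo plays W at [L]
→ terminal payoff (0, 5).
(Ann's choice at the node after M-C is never reached on this path, so it doesn't affect the outcome.)

(0, 5)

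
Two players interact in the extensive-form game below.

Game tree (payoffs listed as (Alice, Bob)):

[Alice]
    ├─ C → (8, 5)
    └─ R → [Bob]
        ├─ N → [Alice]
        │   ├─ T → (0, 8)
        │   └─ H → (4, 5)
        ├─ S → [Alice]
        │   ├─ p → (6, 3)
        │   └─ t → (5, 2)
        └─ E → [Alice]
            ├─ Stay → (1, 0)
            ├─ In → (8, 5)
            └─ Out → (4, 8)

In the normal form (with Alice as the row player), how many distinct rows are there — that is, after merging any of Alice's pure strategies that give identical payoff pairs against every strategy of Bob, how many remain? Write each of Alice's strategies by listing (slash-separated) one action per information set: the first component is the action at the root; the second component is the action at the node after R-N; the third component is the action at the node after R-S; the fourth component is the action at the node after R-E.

Alice has 24 pure strategies: C/T/p/Stay, C/T/p/In, C/T/p/Out, C/T/t/Stay, C/T/t/In, C/T/t/Out, C/H/p/Stay, C/H/p/In, C/H/p/Out, C/H/t/Stay, C/H/t/In, C/H/t/Out, R/T/p/Stay, R/T/p/In, R/T/p/Out, R/T/t/Stay, R/T/t/In, R/T/t/Out, R/H/p/Stay, R/H/p/In, R/H/p/Out, R/H/t/Stay, R/H/t/In, R/H/t/Out. Columns: N, S, E.
{C/T/p/Stay, C/T/p/In, C/T/p/Out, C/T/t/Stay, C/T/t/In, C/T/t/Out, C/H/p/Stay, C/H/p/In, C/H/p/Out, C/H/t/Stay, C/H/t/In, C/H/t/Out} → row (8,5) (8,5) (8,5)
{R/T/p/Stay} → row (0,8) (6,3) (1,0)
{R/T/p/In} → row (0,8) (6,3) (8,5)
{R/T/p/Out} → row (0,8) (6,3) (4,8)
{R/T/t/Stay} → row (0,8) (5,2) (1,0)
{R/T/t/In} → row (0,8) (5,2) (8,5)
{R/T/t/Out} → row (0,8) (5,2) (4,8)
{R/H/p/Stay} → row (4,5) (6,3) (1,0)
{R/H/p/In} → row (4,5) (6,3) (8,5)
{R/H/p/Out} → row (4,5) (6,3) (4,8)
{R/H/t/Stay} → row (4,5) (5,2) (1,0)
{R/H/t/In} → row (4,5) (5,2) (8,5)
{R/H/t/Out} → row (4,5) (5,2) (4,8)
That's 13 distinct rows out of 24 strategies.

13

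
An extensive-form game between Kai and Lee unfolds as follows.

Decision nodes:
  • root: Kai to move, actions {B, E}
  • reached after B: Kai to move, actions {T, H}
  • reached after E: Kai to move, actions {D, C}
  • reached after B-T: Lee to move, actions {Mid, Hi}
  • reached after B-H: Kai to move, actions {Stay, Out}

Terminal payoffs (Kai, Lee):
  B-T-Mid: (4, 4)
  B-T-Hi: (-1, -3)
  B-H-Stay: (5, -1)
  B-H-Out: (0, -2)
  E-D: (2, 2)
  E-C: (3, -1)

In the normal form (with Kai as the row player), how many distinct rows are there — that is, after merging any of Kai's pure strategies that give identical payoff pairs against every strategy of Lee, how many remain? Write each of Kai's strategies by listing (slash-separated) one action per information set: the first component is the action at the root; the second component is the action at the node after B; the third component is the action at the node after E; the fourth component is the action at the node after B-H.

5

Kai has 16 pure strategies: B/T/D/Stay, B/T/D/Out, B/T/C/Stay, B/T/C/Out, B/H/D/Stay, B/H/D/Out, B/H/C/Stay, B/H/C/Out, E/T/D/Stay, E/T/D/Out, E/T/C/Stay, E/T/C/Out, E/H/D/Stay, E/H/D/Out, E/H/C/Stay, E/H/C/Out. Columns: Mid, Hi.
{B/T/D/Stay, B/T/D/Out, B/T/C/Stay, B/T/C/Out} → row (4,4) (-1,-3)
{B/H/D/Stay, B/H/C/Stay} → row (5,-1) (5,-1)
{B/H/D/Out, B/H/C/Out} → row (0,-2) (0,-2)
{E/T/D/Stay, E/T/D/Out, E/H/D/Stay, E/H/D/Out} → row (2,2) (2,2)
{E/T/C/Stay, E/T/C/Out, E/H/C/Stay, E/H/C/Out} → row (3,-1) (3,-1)
That's 5 distinct rows out of 16 strategies.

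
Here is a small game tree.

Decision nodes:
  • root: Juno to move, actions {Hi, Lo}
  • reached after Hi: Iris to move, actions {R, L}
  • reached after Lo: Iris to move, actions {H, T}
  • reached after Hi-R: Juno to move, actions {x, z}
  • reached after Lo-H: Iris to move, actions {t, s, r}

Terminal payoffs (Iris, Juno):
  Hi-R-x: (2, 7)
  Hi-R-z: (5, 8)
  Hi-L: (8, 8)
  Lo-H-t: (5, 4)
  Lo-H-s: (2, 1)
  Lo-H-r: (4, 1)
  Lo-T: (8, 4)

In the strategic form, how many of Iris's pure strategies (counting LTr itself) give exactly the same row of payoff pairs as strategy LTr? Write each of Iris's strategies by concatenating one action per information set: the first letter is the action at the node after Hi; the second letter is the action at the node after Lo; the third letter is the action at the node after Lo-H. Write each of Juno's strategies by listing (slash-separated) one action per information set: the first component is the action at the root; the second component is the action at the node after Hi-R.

Row for LTr (columns Hi/x, Hi/z, Lo/x, Lo/z): (8,8) (8,8) (8,4) (8,4).
Under LTr, Iris's choice at the node after Lo-H can never be reached regardless of what Juno does, so varying those choices leaves every outcome unchanged.
Holding the reachable choices fixed and varying the unreachable one freely already gives 3 equivalent strategies.
No other strategy reproduces this row, so those 3 are the full class: LTt, LTs, LTr.

3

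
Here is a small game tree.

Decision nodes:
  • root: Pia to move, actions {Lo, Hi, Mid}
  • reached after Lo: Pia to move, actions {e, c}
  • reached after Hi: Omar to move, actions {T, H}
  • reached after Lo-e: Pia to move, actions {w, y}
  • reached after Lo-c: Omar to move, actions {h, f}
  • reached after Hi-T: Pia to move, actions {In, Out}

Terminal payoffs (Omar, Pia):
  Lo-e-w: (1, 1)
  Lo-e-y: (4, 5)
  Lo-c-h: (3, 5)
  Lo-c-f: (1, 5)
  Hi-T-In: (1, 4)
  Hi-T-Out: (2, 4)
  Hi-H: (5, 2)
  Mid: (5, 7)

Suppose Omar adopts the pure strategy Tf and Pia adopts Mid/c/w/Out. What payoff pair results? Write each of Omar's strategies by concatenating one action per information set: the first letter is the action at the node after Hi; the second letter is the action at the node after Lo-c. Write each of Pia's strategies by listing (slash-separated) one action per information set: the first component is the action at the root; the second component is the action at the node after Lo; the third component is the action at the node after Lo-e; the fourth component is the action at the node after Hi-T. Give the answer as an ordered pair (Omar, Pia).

Trace the play path from the root:
  Pia plays Mid
→ terminal payoff (5, 7).
(Omar's choice at the node after Hi is never reached on this path, so it doesn't affect the outcome.)

(5, 7)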